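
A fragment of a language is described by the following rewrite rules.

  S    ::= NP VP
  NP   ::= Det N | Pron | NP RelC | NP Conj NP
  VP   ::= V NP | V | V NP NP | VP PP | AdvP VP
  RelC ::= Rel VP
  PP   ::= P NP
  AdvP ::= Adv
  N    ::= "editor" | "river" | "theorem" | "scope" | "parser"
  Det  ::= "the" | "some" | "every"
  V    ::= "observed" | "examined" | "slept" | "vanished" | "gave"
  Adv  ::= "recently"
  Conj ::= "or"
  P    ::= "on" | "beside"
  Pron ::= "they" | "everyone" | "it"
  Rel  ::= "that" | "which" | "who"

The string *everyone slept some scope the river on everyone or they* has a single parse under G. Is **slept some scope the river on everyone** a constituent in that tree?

No

[S [NP [Pron everyone]] [VP [VP [V slept] [NP [Det some] [N scope]] [NP [Det the] [N river]]] [PP [P on] [NP [NP [Pron everyone]] [Conj or] [NP [Pron they]]]]]]
The smallest constituent containing 'slept some scope the river on everyone' is the VP spanning 'slept some scope the river on everyone or they'; no single node in the tree dominates exactly the given words.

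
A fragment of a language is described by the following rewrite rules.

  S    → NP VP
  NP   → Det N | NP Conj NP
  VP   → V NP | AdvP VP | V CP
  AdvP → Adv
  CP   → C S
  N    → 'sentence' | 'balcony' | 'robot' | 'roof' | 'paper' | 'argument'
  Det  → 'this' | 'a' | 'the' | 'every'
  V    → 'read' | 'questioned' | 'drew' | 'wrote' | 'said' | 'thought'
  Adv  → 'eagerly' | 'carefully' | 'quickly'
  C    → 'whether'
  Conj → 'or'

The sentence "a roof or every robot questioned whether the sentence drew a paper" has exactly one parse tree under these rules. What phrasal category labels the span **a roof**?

NP

S
  NP
    NP
      Det: a
      N: roof
    Conj: or
    NP
      Det: every
      N: robot
  VP
    V: questioned
    CP
      C: whether
      S
        NP
          Det: the
          N: sentence
        VP
          V: drew
          NP
            Det: a
            N: paper
The span 'a roof' is the NP node built by NP → Det N.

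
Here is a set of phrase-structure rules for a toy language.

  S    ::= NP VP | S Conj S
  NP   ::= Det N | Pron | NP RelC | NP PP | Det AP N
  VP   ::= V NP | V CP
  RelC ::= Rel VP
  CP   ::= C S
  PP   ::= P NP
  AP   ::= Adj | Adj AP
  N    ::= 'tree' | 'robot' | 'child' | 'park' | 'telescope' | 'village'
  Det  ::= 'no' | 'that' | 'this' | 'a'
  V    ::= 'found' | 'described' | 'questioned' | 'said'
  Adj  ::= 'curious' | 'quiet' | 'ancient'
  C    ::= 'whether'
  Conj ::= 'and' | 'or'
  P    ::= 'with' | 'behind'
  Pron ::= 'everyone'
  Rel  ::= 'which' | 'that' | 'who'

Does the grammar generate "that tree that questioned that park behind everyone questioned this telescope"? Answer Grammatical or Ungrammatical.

[S [NP [NP [Det that] [N tree]] [RelC [Rel that] [VP [V questioned] [NP [NP [Det that] [N park]] [PP [P behind] [NP [Pron everyone]]]]]]] [VP [V questioned] [NP [Det this] [N telescope]]]]
Every word is introduced by a lexical rule and the phrasal rules combine the resulting categories into a single S.

Grammatical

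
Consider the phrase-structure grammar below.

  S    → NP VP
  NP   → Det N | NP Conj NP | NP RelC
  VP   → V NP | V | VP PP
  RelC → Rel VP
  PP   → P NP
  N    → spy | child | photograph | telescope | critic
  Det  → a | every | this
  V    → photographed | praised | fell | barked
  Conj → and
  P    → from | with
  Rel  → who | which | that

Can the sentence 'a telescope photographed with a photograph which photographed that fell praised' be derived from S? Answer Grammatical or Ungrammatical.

Ungrammatical

For S → NP VP, the only prefix that parses as NP is 'a telescope', but the remainder 'photographed with a photograph which photographed that fell praised' is not a VP under these rules.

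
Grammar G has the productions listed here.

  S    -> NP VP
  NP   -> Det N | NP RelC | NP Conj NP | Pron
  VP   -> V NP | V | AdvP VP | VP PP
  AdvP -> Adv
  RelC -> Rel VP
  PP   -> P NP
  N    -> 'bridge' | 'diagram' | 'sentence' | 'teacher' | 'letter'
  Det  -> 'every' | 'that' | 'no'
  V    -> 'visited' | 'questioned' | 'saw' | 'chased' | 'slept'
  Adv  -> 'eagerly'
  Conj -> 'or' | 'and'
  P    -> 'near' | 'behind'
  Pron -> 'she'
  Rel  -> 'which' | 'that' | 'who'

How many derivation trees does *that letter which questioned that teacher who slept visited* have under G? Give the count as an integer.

The two bracketings:
[S [NP [NP [Det that] [N letter]] [RelC [Rel which] [VP [V questioned] [NP [NP [Det that] [N teacher]] [RelC [Rel who] [VP [V slept]]]]]]] [VP [V visited]]]
[S [NP [NP [NP [Det that] [N letter]] [RelC [Rel which] [VP [V questioned] [NP [Det that] [N teacher]]]]] [RelC [Rel who] [VP [V slept]]]] [VP [V visited]]]
The trees differ in how a recursive rule is bracketed over the same span.

2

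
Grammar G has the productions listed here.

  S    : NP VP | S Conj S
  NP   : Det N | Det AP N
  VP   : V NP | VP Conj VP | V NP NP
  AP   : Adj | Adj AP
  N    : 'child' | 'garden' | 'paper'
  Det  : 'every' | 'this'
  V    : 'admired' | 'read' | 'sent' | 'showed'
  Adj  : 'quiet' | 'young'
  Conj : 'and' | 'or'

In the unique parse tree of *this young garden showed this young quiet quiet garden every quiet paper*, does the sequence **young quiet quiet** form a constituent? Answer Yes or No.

[S [NP [Det this] [AP [Adj young]] [N garden]] [VP [V showed] [NP [Det this] [AP [Adj young] [AP [Adj quiet] [AP [Adj quiet]]]] [N garden]] [NP [Det every] [AP [Adj quiet]] [N paper]]]]
The words 'young quiet quiet' are exhaustively dominated by a single AP node (built by AP → Adj AP), so they form a constituent.

Yes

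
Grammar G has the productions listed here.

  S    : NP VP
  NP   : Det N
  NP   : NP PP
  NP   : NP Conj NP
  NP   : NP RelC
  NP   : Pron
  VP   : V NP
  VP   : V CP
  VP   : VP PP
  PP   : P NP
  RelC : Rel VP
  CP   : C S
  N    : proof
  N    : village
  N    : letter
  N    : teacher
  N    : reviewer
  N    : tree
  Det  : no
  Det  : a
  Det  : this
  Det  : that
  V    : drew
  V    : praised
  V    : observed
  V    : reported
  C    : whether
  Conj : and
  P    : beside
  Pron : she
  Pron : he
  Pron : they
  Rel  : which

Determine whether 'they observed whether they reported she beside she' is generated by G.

[S [NP [Pron they]] [VP [V observed] [CP [C whether] [S [NP [Pron they]] [VP [V reported] [NP [NP [Pron she]] [PP [P beside] [NP [Pron she]]]]]]]]]
Every word is introduced by a lexical rule and the phrasal rules combine the resulting categories into a single S.

Grammatical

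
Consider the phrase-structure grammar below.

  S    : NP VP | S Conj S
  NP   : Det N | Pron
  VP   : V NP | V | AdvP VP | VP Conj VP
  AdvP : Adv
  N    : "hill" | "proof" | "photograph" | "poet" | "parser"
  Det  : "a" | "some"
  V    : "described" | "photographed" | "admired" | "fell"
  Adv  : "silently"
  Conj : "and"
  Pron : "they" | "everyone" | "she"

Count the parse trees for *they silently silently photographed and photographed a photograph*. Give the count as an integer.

Two of the 3 distinct bracketings:
[S [NP [Pron they]] [VP [AdvP [Adv silently]] [VP [AdvP [Adv silently]] [VP [VP [V photographed]] [Conj and] [VP [V photographed] [NP [Det a] [N photograph]]]]]]]
[S [NP [Pron they]] [VP [AdvP [Adv silently]] [VP [VP [AdvP [Adv silently]] [VP [V photographed]]] [Conj and] [VP [V photographed] [NP [Det a] [N photograph]]]]]]
The trees differ in how a recursive rule is bracketed over the same span.

3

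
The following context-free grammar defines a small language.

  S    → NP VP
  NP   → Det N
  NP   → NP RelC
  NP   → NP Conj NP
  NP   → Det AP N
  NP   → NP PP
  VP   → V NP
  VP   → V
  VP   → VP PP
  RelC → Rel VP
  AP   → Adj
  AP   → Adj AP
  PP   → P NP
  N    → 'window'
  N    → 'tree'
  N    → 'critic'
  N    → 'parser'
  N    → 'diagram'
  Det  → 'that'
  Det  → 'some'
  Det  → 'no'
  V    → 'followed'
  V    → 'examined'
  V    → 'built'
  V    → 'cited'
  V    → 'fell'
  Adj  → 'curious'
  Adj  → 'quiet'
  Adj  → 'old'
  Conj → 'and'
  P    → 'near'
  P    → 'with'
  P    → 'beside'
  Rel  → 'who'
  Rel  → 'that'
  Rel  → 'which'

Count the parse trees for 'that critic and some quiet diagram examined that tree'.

1

[S [NP [NP [Det that] [N critic]] [Conj and] [NP [Det some] [AP [Adj quiet]] [N diagram]]] [VP [V examined] [NP [Det that] [N tree]]]]
No rule offers an alternative attachment or grouping for any span, so this is the only derivation.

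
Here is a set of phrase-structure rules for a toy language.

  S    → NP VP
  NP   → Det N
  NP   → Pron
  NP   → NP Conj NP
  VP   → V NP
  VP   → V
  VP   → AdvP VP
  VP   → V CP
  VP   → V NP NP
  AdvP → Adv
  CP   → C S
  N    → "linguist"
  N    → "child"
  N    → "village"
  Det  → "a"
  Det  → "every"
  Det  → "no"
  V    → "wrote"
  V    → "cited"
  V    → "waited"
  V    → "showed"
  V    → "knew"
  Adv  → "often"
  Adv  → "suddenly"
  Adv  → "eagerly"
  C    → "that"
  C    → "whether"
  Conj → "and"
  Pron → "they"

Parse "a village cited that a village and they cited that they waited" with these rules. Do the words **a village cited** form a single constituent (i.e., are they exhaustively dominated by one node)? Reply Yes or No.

No

[S [NP [Det a] [N village]] [VP [V cited] [CP [C that] [S [NP [NP [Det a] [N village]] [Conj and] [NP [Pron they]]] [VP [V cited] [CP [C that] [S [NP [Pron they]] [VP [V waited]]]]]]]]]
The smallest constituent containing 'a village cited' is the S spanning 'a village cited that a village and they cited that they waited'; no single node in the tree dominates exactly the given words.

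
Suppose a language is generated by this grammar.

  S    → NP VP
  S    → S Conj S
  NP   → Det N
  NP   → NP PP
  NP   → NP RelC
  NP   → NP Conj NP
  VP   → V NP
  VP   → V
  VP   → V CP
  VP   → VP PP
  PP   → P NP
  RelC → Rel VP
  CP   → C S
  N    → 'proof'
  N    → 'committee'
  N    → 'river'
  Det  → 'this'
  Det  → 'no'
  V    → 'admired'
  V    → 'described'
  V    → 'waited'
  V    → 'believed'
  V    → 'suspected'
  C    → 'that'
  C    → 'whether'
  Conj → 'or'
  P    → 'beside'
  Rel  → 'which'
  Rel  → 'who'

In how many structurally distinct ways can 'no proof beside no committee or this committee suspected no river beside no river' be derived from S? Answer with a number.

Two of the 4 distinct bracketings:
[S [NP [NP [Det no] [N proof]] [PP [P beside] [NP [NP [Det no] [N committee]] [Conj or] [NP [Det this] [N committee]]]]] [VP [V suspected] [NP [NP [Det no] [N river]] [PP [P beside] [NP [Det no] [N river]]]]]]
[S [NP [NP [Det no] [N proof]] [PP [P beside] [NP [NP [Det no] [N committee]] [Conj or] [NP [Det this] [N committee]]]]] [VP [VP [V suspected] [NP [Det no] [N river]]] [PP [P beside] [NP [Det no] [N river]]]]]
The difference turns on whether VP → VP PP is used at the relevant span, versus an alternative expansion of VP.

4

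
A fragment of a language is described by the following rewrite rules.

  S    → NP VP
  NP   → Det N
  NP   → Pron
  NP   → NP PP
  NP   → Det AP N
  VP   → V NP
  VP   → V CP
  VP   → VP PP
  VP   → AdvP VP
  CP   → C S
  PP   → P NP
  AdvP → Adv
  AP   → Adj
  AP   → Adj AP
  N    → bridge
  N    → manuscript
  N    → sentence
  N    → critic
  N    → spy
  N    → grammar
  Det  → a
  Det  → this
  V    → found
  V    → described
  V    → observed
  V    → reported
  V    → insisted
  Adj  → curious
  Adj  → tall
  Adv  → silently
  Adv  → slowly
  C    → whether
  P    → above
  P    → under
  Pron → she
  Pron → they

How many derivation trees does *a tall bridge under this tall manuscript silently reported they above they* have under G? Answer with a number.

3

Two of the 3 distinct bracketings:
[S [NP [NP [Det a] [AP [Adj tall]] [N bridge]] [PP [P under] [NP [Det this] [AP [Adj tall]] [N manuscript]]]] [VP [VP [AdvP [Adv silently]] [VP [V reported] [NP [Pron they]]]] [PP [P above] [NP [Pron they]]]]]
[S [NP [NP [Det a] [AP [Adj tall]] [N bridge]] [PP [P under] [NP [Det this] [AP [Adj tall]] [N manuscript]]]] [VP [AdvP [Adv silently]] [VP [V reported] [NP [NP [Pron they]] [PP [P above] [NP [Pron they]]]]]]]
The difference turns on whether VP → VP PP is used at the relevant span, versus an alternative expansion of VP.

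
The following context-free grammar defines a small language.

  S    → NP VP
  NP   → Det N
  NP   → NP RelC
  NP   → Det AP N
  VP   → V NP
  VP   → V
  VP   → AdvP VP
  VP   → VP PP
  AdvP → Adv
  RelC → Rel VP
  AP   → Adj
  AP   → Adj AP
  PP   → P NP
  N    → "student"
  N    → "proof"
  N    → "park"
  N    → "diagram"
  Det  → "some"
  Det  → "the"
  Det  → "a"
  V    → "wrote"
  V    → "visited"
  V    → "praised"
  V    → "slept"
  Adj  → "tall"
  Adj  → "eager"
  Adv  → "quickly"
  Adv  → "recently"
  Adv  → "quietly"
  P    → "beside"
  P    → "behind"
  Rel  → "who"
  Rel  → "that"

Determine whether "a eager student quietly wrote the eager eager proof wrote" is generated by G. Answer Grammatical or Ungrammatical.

Ungrammatical

For S → NP VP, the only prefix that parses as NP is 'a eager student', but the remainder 'quietly wrote the eager eager proof wrote' is not a VP under these rules.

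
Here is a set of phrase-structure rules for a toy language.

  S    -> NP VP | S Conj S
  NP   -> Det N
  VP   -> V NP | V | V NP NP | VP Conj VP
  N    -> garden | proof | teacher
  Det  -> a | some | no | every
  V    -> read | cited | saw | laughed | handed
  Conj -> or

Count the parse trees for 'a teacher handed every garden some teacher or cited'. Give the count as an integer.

[S [NP [Det a] [N teacher]] [VP [VP [V handed] [NP [Det every] [N garden]] [NP [Det some] [N teacher]]] [Conj or] [VP [V cited]]]]
No rule offers an alternative attachment or grouping for any span, so this is the only derivation.

1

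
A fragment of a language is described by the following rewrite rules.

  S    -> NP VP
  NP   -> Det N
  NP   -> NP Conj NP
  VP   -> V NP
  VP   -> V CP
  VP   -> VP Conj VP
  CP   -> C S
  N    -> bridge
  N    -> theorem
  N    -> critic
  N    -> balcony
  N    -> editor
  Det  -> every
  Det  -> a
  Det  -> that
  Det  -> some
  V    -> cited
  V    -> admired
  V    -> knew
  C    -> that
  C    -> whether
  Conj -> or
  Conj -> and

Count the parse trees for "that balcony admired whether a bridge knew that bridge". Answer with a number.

1

[S [NP [Det that] [N balcony]] [VP [V admired] [CP [C whether] [S [NP [Det a] [N bridge]] [VP [V knew] [NP [Det that] [N bridge]]]]]]]
No rule offers an alternative attachment or grouping for any span, so this is the only derivation.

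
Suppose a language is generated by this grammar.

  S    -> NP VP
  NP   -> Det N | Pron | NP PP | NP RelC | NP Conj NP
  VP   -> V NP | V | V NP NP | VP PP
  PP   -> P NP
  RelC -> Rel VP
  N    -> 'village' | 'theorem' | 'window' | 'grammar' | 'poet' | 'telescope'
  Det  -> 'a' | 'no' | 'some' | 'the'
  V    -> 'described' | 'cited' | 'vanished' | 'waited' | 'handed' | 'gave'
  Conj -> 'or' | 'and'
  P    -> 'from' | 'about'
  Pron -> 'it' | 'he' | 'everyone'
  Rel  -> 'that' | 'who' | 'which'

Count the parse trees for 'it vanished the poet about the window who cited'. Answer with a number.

3

Two of the 3 distinct bracketings:
[S [NP [Pron it]] [VP [V vanished] [NP [NP [Det the] [N poet]] [PP [P about] [NP [NP [Det the] [N window]] [RelC [Rel who] [VP [V cited]]]]]]]]
[S [NP [Pron it]] [VP [V vanished] [NP [NP [NP [Det the] [N poet]] [PP [P about] [NP [Det the] [N window]]]] [RelC [Rel who] [VP [V cited]]]]]]
The trees differ in how a recursive rule is bracketed over the same span.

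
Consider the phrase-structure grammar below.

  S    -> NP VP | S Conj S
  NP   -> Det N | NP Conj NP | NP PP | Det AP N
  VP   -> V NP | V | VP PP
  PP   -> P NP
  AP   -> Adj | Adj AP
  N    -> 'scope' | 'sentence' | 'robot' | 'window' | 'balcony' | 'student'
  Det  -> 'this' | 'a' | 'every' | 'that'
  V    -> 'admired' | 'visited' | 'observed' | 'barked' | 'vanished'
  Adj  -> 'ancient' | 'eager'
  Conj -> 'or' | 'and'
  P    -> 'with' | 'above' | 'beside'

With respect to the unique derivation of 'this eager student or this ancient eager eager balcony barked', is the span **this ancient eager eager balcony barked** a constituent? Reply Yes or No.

[S [NP [NP [Det this] [AP [Adj eager]] [N student]] [Conj or] [NP [Det this] [AP [Adj ancient] [AP [Adj eager] [AP [Adj eager]]]] [N balcony]]] [VP [V barked]]]
The smallest constituent containing 'this ancient eager eager balcony barked' is the S spanning 'this eager student or this ancient eager eager balcony barked'; no single node in the tree dominates exactly the given words.

No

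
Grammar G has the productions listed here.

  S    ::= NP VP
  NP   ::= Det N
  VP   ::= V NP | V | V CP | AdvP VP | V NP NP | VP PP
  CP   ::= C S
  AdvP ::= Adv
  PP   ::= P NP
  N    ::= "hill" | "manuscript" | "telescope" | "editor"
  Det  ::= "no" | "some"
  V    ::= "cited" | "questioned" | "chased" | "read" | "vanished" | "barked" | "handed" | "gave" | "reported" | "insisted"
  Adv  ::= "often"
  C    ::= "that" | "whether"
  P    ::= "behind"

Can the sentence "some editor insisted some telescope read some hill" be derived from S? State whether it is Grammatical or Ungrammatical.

Ungrammatical

For S → NP VP, the only prefix that parses as NP is 'some editor', but the remainder 'insisted some telescope read some hill' is not a VP under these rules.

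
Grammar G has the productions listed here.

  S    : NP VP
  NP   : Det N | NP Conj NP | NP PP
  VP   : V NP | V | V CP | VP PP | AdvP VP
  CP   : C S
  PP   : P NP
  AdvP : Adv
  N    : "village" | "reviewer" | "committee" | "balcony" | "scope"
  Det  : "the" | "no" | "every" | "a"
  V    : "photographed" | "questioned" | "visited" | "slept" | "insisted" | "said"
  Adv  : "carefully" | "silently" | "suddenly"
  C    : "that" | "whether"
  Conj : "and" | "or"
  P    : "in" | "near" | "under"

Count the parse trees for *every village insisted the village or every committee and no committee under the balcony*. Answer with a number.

Two of the 7 distinct bracketings:
[S [NP [Det every] [N village]] [VP [V insisted] [NP [NP [Det the] [N village]] [Conj or] [NP [NP [Det every] [N committee]] [Conj and] [NP [NP [Det no] [N committee]] [PP [P under] [NP [Det the] [N balcony]]]]]]]]
[S [NP [Det every] [N village]] [VP [V insisted] [NP [NP [Det the] [N village]] [Conj or] [NP [NP [NP [Det every] [N committee]] [Conj and] [NP [Det no] [N committee]]] [PP [P under] [NP [Det the] [N balcony]]]]]]]
The trees differ in how a recursive rule is bracketed over the same span.

7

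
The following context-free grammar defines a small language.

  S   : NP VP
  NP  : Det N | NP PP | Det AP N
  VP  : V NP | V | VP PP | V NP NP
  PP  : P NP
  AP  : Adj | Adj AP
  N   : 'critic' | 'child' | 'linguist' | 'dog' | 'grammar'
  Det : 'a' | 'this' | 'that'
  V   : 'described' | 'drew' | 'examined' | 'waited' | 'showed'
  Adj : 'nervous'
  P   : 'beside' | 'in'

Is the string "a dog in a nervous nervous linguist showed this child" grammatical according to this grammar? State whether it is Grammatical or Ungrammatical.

[S [NP [NP [Det a] [N dog]] [PP [P in] [NP [Det a] [AP [Adj nervous] [AP [Adj nervous]]] [N linguist]]]] [VP [V showed] [NP [Det this] [N child]]]]
The bracketing above is licensed at every node by one of the given productions, with S at the root.

Grammatical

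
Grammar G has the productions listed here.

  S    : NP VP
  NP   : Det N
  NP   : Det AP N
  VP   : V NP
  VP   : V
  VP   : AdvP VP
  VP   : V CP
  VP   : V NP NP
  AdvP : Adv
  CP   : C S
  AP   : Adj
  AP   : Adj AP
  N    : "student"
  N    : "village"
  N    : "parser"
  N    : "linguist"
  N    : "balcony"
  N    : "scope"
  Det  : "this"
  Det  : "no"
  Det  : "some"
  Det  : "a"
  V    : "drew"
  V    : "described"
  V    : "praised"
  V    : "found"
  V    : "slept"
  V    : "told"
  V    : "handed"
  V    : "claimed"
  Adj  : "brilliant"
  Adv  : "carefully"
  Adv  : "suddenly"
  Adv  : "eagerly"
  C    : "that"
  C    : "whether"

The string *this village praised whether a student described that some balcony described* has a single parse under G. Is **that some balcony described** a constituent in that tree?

Yes

[S [NP [Det this] [N village]] [VP [V praised] [CP [C whether] [S [NP [Det a] [N student]] [VP [V described] [CP [C that] [S [NP [Det some] [N balcony]] [VP [V described]]]]]]]]]
The words 'that some balcony described' are exhaustively dominated by a single CP node (built by CP → C S), so they form a constituent.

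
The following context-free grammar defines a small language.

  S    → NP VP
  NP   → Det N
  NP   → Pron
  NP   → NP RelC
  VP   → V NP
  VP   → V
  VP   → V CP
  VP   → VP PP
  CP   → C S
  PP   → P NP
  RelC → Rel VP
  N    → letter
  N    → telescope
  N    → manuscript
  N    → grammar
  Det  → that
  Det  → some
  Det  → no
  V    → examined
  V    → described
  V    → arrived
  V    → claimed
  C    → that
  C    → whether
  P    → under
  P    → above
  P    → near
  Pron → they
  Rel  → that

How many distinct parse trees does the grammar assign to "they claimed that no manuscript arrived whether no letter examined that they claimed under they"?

4

Two of the 4 distinct bracketings:
[S [NP [Pron they]] [VP [V claimed] [CP [C that] [S [NP [Det no] [N manuscript]] [VP [V arrived] [CP [C whether] [S [NP [Det no] [N letter]] [VP [V examined] [CP [C that] [S [NP [Pron they]] [VP [VP [V claimed]] [PP [P under] [NP [Pron they]]]]]]]]]]]]]]
[S [NP [Pron they]] [VP [V claimed] [CP [C that] [S [NP [Det no] [N manuscript]] [VP [V arrived] [CP [C whether] [S [NP [Det no] [N letter]] [VP [VP [V examined] [CP [C that] [S [NP [Pron they]] [VP [V claimed]]]]] [PP [P under] [NP [Pron they]]]]]]]]]]]
The trees differ in how a recursive rule is bracketed over the same span.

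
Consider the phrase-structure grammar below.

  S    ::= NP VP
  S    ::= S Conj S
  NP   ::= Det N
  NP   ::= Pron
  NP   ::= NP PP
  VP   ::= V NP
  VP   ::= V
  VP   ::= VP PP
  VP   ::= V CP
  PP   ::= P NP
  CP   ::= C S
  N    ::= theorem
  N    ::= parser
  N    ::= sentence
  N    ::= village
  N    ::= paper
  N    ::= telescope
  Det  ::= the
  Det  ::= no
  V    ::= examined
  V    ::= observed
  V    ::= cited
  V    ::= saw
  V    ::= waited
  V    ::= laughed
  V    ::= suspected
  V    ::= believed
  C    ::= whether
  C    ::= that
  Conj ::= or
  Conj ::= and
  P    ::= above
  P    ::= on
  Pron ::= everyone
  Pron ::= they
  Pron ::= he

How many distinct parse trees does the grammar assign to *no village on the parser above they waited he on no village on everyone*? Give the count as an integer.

Two of the 10 distinct bracketings:
[S [NP [NP [Det no] [N village]] [PP [P on] [NP [NP [Det the] [N parser]] [PP [P above] [NP [Pron they]]]]]] [VP [V waited] [NP [NP [Pron he]] [PP [P on] [NP [NP [Det no] [N village]] [PP [P on] [NP [Pron everyone]]]]]]]]
[S [NP [NP [Det no] [N village]] [PP [P on] [NP [NP [Det the] [N parser]] [PP [P above] [NP [Pron they]]]]]] [VP [V waited] [NP [NP [NP [Pron he]] [PP [P on] [NP [Det no] [N village]]]] [PP [P on] [NP [Pron everyone]]]]]]
The trees differ in how a recursive rule is bracketed over the same span.

10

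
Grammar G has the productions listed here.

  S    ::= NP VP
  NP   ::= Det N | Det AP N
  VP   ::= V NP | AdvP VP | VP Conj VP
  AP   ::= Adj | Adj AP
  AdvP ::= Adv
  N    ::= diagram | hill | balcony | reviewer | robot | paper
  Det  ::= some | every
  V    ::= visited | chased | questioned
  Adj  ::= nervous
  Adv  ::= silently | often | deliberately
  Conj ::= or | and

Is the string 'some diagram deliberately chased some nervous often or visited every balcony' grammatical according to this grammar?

Ungrammatical

An Adj word can never sit immediately before an Adv word in any string this grammar generates, so the substring 'nervous often' rules out a derivation.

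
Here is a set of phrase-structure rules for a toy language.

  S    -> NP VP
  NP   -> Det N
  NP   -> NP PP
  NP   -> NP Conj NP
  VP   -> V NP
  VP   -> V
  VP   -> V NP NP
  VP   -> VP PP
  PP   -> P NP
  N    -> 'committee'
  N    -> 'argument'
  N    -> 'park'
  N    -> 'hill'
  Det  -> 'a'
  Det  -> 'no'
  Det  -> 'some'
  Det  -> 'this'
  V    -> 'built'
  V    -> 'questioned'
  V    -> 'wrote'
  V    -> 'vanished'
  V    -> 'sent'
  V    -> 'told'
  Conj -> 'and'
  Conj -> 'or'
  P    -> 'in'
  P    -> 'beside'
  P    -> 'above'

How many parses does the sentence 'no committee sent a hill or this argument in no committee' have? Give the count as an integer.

Two of the 3 distinct bracketings:
[S [NP [Det no] [N committee]] [VP [V sent] [NP [NP [NP [Det a] [N hill]] [Conj or] [NP [Det this] [N argument]]] [PP [P in] [NP [Det no] [N committee]]]]]]
[S [NP [Det no] [N committee]] [VP [V sent] [NP [NP [Det a] [N hill]] [Conj or] [NP [NP [Det this] [N argument]] [PP [P in] [NP [Det no] [N committee]]]]]]]
The trees differ in how a recursive rule is bracketed over the same span.

3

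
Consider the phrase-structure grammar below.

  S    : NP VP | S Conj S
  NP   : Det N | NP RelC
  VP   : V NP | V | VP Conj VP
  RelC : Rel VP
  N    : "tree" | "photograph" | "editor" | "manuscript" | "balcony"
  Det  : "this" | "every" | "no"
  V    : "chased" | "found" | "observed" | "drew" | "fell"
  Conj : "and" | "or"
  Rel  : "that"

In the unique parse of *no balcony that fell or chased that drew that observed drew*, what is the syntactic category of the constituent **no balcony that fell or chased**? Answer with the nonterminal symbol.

S
  NP
    NP
      NP
        NP
          Det: no
          N: balcony
        RelC
          Rel: that
          VP
            VP
              V: fell
            Conj: or
            VP
              V: chased
      RelC
        Rel: that
        VP
          V: drew
    RelC
      Rel: that
      VP
        V: observed
  VP
    V: drew
The span 'no balcony that fell or chased' is the NP node built by NP → NP RelC.

NP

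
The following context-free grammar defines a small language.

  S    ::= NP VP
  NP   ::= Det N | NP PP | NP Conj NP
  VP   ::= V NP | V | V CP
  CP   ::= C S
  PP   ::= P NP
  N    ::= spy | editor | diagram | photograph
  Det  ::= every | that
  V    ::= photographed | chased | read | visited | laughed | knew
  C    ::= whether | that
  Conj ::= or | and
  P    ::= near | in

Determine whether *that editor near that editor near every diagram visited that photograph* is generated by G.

Grammatical

[S [NP [NP [Det that] [N editor]] [PP [P near] [NP [NP [Det that] [N editor]] [PP [P near] [NP [Det every] [N diagram]]]]]] [VP [V visited] [NP [Det that] [N photograph]]]]
The bracketing above is licensed at every node by one of the given productions, with S at the root.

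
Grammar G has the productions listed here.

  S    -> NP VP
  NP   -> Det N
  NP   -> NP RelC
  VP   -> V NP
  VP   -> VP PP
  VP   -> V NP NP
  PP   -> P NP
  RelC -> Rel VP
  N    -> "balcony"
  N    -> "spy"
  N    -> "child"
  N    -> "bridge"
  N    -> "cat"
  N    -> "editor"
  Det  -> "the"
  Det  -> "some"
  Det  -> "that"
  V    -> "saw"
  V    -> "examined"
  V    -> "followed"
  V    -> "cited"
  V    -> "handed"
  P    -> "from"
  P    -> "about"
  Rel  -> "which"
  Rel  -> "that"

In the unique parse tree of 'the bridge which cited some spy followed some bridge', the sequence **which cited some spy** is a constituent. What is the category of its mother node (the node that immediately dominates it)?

[S [NP [NP [Det the] [N bridge]] [RelC [Rel which] [VP [V cited] [NP [Det some] [N spy]]]]] [VP [V followed] [NP [Det some] [N bridge]]]]
The span 'which cited some spy' is the RelC node built by RelC → Rel VP.
Its mother is the NP built by NP → NP RelC.

NP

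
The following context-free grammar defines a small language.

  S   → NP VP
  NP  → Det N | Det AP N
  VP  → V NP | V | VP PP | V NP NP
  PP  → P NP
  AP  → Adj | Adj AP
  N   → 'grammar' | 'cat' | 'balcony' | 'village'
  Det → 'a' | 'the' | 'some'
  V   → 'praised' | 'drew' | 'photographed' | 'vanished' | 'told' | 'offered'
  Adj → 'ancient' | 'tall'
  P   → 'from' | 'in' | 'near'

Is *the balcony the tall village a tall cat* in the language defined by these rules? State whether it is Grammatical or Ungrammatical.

Ungrammatical

For S → NP VP, the only prefix that parses as NP is 'the balcony', but the remainder 'the tall village a tall cat' is not a VP under these rules.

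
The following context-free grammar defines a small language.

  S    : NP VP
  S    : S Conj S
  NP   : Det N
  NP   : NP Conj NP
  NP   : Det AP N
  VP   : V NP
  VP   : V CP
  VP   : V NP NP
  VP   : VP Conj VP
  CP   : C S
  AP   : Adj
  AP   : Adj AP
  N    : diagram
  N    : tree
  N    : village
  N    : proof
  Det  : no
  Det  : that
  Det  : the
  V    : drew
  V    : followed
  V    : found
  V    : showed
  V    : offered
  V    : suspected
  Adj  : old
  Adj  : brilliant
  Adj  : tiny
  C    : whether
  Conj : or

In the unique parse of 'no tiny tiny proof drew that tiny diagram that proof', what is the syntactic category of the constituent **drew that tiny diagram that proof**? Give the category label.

S
  NP
    Det: no
    AP
      Adj: tiny
      AP
        Adj: tiny
    N: proof
  VP
    V: drew
    NP
      Det: that
      AP
        Adj: tiny
      N: diagram
    NP
      Det: that
      N: proof
The span 'drew that tiny diagram that proof' is the VP node built by VP → V NP NP.

VP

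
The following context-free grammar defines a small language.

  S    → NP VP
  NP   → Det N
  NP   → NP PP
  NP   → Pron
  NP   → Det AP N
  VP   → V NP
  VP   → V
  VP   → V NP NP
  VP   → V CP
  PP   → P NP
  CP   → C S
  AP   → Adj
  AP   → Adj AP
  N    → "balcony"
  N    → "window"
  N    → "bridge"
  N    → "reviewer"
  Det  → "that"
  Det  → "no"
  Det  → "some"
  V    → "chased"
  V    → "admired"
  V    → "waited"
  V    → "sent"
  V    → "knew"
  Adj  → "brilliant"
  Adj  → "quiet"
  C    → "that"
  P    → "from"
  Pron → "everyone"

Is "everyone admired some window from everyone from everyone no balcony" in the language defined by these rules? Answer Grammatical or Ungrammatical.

[S [NP [Pron everyone]] [VP [V admired] [NP [NP [Det some] [N window]] [PP [P from] [NP [NP [Pron everyone]] [PP [P from] [NP [Pron everyone]]]]]] [NP [Det no] [N balcony]]]]
Each bracket corresponds to one application of a listed rule, so the string is derivable from S.

Grammatical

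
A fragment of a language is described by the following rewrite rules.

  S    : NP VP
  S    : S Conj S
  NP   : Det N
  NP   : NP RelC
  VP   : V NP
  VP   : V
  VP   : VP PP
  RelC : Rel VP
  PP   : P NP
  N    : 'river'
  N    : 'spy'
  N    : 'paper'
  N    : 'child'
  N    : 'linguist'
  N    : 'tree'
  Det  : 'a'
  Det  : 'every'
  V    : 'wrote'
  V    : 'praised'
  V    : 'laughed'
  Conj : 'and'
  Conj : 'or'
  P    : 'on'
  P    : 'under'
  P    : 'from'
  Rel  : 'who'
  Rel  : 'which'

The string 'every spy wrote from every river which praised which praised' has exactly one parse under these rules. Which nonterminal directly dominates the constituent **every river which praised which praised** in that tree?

PP

[S [NP [Det every] [N spy]] [VP [VP [V wrote]] [PP [P from] [NP [NP [NP [Det every] [N river]] [RelC [Rel which] [VP [V praised]]]] [RelC [Rel which] [VP [V praised]]]]]]]
The span 'every river which praised which praised' is the NP node built by NP → NP RelC.
Its mother is the PP built by PP → P NP.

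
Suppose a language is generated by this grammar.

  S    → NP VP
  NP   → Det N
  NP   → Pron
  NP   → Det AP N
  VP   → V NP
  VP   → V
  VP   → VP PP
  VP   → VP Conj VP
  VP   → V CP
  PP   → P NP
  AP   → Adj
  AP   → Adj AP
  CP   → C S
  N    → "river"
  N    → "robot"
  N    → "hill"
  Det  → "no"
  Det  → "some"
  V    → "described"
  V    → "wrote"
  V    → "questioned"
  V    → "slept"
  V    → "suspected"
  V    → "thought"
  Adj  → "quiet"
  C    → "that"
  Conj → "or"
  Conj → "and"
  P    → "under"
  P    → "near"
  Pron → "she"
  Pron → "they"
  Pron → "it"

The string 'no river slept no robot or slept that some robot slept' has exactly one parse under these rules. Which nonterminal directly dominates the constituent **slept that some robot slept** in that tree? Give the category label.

VP

S
  NP
    Det: no
    N: river
  VP
    VP
      V: slept
      NP
        Det: no
        N: robot
    Conj: or
    VP
      V: slept
      CP
        C: that
        S
          NP
            Det: some
            N: robot
          VP
            V: slept
The span 'slept that some robot slept' is the VP node built by VP → V CP.
Its mother is the VP built by VP → VP Conj VP.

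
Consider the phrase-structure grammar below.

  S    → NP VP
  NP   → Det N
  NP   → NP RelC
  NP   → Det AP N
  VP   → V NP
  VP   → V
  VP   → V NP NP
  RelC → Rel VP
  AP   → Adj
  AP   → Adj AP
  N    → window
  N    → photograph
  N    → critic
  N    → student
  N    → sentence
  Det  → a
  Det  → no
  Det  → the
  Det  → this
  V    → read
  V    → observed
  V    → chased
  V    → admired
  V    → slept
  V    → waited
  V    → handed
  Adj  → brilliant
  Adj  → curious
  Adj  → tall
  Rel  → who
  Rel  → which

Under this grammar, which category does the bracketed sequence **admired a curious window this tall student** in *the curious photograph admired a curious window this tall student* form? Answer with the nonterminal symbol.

VP

S
  NP
    Det: the
    AP
      Adj: curious
    N: photograph
  VP
    V: admired
    NP
      Det: a
      AP
        Adj: curious
      N: window
    NP
      Det: this
      AP
        Adj: tall
      N: student
The span 'admired a curious window this tall student' is the VP node built by VP → V NP NP.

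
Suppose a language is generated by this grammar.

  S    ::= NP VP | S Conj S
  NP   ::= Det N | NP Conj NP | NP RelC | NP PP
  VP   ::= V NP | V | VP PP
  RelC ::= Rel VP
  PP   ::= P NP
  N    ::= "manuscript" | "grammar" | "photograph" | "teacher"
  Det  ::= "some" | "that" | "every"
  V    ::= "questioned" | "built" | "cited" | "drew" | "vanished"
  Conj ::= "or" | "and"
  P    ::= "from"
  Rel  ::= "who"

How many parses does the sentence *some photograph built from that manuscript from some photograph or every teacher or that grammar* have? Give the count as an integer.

7

Two of the 7 distinct bracketings:
[S [NP [Det some] [N photograph]] [VP [VP [V built]] [PP [P from] [NP [NP [NP [Det that] [N manuscript]] [PP [P from] [NP [Det some] [N photograph]]]] [Conj or] [NP [NP [Det every] [N teacher]] [Conj or] [NP [Det that] [N grammar]]]]]]]
[S [NP [Det some] [N photograph]] [VP [VP [V built]] [PP [P from] [NP [NP [NP [NP [Det that] [N manuscript]] [PP [P from] [NP [Det some] [N photograph]]]] [Conj or] [NP [Det every] [N teacher]]] [Conj or] [NP [Det that] [N grammar]]]]]]
The trees differ in how a recursive rule is bracketed over the same span.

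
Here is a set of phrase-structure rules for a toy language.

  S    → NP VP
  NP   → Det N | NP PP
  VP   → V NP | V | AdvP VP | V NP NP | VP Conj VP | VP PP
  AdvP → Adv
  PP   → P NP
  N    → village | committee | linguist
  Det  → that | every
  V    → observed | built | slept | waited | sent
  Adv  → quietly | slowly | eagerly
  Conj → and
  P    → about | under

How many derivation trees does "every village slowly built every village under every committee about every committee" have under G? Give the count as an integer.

9

Two of the 9 distinct bracketings:
[S [NP [Det every] [N village]] [VP [AdvP [Adv slowly]] [VP [V built] [NP [NP [Det every] [N village]] [PP [P under] [NP [NP [Det every] [N committee]] [PP [P about] [NP [Det every] [N committee]]]]]]]]]
[S [NP [Det every] [N village]] [VP [AdvP [Adv slowly]] [VP [V built] [NP [NP [NP [Det every] [N village]] [PP [P under] [NP [Det every] [N committee]]]] [PP [P about] [NP [Det every] [N committee]]]]]]]
The trees differ in how a recursive rule is bracketed over the same span.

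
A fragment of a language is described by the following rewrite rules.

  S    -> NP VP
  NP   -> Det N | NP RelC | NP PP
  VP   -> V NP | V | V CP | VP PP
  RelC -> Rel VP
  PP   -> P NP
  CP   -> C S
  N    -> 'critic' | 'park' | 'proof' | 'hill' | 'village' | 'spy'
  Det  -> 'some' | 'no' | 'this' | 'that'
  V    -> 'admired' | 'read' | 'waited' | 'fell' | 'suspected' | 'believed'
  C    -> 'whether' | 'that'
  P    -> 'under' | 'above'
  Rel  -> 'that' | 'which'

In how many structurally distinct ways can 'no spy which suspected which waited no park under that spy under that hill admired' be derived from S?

Two of the 9 distinct bracketings:
[S [NP [NP [NP [Det no] [N spy]] [RelC [Rel which] [VP [V suspected]]]] [RelC [Rel which] [VP [V waited] [NP [NP [Det no] [N park]] [PP [P under] [NP [NP [Det that] [N spy]] [PP [P under] [NP [Det that] [N hill]]]]]]]]] [VP [V admired]]]
[S [NP [NP [NP [Det no] [N spy]] [RelC [Rel which] [VP [V suspected]]]] [RelC [Rel which] [VP [V waited] [NP [NP [NP [Det no] [N park]] [PP [P under] [NP [Det that] [N spy]]]] [PP [P under] [NP [Det that] [N hill]]]]]]] [VP [V admired]]]
The trees differ in how a recursive rule is bracketed over the same span.

9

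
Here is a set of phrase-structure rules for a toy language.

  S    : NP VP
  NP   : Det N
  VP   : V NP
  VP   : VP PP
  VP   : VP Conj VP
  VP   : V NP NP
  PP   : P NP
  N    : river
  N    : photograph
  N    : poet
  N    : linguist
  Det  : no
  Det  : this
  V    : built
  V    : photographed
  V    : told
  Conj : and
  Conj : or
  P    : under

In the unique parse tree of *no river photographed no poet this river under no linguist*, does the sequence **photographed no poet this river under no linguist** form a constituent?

[S [NP [Det no] [N river]] [VP [VP [V photographed] [NP [Det no] [N poet]] [NP [Det this] [N river]]] [PP [P under] [NP [Det no] [N linguist]]]]]
The words 'photographed no poet this river under no linguist' are exhaustively dominated by a single VP node (built by VP → VP PP), so they form a constituent.

Yes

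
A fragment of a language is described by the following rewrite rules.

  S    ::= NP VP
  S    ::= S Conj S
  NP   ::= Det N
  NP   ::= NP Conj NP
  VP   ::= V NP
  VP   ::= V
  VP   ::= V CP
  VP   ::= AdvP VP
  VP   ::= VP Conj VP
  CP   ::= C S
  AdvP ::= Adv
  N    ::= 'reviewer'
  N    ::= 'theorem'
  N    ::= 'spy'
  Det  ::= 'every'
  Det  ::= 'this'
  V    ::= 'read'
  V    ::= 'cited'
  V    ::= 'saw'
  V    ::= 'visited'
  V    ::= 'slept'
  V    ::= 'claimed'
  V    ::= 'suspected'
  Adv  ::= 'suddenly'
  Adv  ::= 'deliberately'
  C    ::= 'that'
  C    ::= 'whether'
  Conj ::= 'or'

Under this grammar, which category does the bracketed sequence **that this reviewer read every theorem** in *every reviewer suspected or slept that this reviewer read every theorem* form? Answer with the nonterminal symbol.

S
  NP
    Det: every
    N: reviewer
  VP
    VP
      V: suspected
    Conj: or
    VP
      V: slept
      CP
        C: that
        S
          NP
            Det: this
            N: reviewer
          VP
            V: read
            NP
              Det: every
              N: theorem
The span 'that this reviewer read every theorem' is the CP node built by CP → C S.

CP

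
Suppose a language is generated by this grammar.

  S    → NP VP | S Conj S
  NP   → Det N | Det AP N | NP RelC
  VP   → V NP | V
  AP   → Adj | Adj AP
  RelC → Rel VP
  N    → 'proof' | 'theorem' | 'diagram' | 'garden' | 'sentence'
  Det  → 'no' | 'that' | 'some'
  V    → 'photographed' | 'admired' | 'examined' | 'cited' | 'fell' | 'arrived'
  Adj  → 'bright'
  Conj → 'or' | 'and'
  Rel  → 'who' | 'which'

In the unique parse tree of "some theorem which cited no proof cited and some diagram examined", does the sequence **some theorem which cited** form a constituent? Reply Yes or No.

No

[S [S [NP [NP [Det some] [N theorem]] [RelC [Rel which] [VP [V cited] [NP [Det no] [N proof]]]]] [VP [V cited]]] [Conj and] [S [NP [Det some] [N diagram]] [VP [V examined]]]]
The smallest constituent containing 'some theorem which cited' is the NP spanning 'some theorem which cited no proof'; no single node in the tree dominates exactly the given words.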